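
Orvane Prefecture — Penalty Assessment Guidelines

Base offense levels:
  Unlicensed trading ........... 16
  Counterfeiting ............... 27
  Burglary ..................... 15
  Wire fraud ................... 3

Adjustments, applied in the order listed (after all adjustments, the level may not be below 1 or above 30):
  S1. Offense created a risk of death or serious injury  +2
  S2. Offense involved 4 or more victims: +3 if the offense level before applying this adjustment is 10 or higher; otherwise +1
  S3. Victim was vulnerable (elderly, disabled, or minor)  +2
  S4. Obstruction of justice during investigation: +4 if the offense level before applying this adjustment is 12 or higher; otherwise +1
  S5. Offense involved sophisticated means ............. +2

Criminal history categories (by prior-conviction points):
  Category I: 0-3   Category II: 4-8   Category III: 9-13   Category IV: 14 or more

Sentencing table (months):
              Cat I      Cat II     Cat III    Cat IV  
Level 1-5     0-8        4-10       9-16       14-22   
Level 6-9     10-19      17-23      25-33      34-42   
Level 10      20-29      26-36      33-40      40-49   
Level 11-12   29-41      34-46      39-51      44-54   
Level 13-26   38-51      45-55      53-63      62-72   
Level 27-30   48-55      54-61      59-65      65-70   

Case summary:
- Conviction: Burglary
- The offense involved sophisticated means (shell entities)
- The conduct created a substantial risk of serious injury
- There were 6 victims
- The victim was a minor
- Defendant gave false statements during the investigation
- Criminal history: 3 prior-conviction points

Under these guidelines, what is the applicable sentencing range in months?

Base offense level for burglary: 15.
S1 applies: 15 + 2 = 17.
S2 applies (level before this adjustment is 17 ≥ 10, so +3): 17 + 3 = 20.
S3 applies: 20 + 2 = 22.
S4 applies (level before this adjustment is 22 ≥ 12, so +4): 22 + 4 = 26.
S5 applies: 26 + 2 = 28.
Final offense level: 28.
Criminal history: 3 prior points → Category I (0-3).
Level 28 falls in the 27-30 band.
Grid: Level 27-30 × Category I = 48-55 months.

48-55 months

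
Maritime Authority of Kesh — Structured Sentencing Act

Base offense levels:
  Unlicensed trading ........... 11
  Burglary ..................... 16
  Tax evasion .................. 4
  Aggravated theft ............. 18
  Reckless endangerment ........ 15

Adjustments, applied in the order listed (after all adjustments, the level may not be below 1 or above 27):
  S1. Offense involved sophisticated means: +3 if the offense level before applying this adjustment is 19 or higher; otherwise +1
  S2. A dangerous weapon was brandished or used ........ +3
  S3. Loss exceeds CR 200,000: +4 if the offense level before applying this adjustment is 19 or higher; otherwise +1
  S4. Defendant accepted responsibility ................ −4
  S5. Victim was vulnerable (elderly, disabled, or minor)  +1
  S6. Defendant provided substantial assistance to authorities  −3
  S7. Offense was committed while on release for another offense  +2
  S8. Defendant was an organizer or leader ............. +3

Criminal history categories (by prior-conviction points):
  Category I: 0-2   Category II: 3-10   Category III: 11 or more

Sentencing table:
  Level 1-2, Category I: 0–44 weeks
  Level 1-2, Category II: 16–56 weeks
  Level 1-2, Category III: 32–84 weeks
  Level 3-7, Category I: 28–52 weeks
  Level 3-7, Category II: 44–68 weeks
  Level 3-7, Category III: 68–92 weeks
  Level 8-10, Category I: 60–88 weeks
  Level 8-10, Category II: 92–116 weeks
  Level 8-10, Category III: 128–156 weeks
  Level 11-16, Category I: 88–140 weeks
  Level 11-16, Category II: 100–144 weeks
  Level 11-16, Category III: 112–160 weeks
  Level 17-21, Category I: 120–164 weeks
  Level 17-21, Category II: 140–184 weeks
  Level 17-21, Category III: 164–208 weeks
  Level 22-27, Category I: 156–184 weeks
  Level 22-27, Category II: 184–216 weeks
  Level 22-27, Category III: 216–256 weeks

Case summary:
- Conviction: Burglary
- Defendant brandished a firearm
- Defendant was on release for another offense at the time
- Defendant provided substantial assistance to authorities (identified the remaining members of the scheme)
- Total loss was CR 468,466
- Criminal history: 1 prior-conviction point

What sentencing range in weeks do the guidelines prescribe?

156-184 weeks

Base offense level for burglary: 16.
S2 applies: 16 + 3 = 19.
S3 applies (level before this adjustment is 19 ≥ 19, so +4): 19 + 4 = 23.
S6 applies: 23 − 3 = 20.
S7 applies: 20 + 2 = 22.
S8 does not apply.
Final offense level: 22.
Criminal history: 1 prior point → Category I (0-2).
Level 22 falls in the 22-27 band.
Grid: Level 22-27 × Category I = 156-184 weeks.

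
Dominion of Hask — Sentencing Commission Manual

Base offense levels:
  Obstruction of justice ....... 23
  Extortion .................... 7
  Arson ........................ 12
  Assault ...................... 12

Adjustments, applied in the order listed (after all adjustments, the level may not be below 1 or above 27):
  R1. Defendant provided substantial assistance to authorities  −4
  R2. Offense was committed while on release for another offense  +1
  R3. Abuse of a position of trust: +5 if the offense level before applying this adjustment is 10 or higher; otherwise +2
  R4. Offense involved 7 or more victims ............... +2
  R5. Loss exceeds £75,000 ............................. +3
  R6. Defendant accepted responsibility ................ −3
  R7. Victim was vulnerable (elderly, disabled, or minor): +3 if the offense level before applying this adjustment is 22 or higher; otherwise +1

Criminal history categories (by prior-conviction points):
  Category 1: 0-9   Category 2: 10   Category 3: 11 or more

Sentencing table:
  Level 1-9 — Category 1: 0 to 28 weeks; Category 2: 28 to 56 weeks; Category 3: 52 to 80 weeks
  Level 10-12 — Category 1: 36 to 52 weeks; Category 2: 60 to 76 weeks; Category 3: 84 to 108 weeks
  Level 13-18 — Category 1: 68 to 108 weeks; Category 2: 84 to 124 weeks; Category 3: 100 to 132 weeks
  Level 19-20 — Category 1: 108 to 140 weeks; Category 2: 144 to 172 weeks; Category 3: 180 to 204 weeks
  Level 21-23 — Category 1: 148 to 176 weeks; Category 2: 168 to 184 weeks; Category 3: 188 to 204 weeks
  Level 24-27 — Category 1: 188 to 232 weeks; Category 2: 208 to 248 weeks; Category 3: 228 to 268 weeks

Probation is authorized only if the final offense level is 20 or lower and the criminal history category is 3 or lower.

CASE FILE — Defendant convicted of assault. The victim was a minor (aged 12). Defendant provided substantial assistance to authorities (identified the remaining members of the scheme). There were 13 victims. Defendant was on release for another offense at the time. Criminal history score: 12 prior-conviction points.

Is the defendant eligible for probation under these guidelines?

Base offense level for assault: 12.
R1 applies: 12 − 4 = 8.
R2 applies: 8 + 1 = 9.
R3 does not apply.
R4 applies: 9 + 2 = 11.
R5 does not apply.
R7 applies (level before this adjustment is 11 < 22, so +1): 11 + 1 = 12.
Final offense level: 12.
Criminal history: 12 prior points → Category 3 (11+).
Level 12 falls in the 10-12 band.
Grid: Level 10-12 × Category 3 = 84-108 weeks.
Probation check: level 12 ≤ 20 and category 3 ≤ 3 → eligible.

Yes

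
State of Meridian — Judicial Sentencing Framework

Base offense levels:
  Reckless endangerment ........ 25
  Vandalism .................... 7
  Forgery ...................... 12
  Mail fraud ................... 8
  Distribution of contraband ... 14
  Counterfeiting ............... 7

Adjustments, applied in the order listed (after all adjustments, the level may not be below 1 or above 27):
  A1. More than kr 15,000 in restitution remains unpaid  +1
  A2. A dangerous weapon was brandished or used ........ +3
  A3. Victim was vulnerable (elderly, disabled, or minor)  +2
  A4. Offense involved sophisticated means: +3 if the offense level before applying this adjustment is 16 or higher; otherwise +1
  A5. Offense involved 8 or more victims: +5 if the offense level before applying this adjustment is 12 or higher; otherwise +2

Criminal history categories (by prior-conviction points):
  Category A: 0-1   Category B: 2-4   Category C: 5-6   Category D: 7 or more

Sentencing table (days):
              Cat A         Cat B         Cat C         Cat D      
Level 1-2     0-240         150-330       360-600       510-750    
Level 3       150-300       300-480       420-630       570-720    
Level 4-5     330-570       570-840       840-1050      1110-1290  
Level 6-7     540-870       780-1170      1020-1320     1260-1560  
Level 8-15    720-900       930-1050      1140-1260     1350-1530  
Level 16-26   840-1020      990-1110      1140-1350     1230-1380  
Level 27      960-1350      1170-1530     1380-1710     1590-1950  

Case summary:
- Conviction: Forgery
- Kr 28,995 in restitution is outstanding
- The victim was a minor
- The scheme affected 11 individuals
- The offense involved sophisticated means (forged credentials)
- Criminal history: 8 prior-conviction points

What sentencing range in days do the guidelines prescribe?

1230-1380 days

Base offense level for forgery: 12.
A1 applies: 12 + 1 = 13.
A3 applies: 13 + 2 = 15.
A4 applies (level before this adjustment is 15 < 16, so +1): 15 + 1 = 16.
A5 applies (level before this adjustment is 16 ≥ 12, so +5): 16 + 5 = 21.
Final offense level: 21.
Criminal history: 8 prior points → Category D (7+).
Level 21 falls in the 16-26 band.
Grid: Level 16-26 × Category D = 1230-1380 days.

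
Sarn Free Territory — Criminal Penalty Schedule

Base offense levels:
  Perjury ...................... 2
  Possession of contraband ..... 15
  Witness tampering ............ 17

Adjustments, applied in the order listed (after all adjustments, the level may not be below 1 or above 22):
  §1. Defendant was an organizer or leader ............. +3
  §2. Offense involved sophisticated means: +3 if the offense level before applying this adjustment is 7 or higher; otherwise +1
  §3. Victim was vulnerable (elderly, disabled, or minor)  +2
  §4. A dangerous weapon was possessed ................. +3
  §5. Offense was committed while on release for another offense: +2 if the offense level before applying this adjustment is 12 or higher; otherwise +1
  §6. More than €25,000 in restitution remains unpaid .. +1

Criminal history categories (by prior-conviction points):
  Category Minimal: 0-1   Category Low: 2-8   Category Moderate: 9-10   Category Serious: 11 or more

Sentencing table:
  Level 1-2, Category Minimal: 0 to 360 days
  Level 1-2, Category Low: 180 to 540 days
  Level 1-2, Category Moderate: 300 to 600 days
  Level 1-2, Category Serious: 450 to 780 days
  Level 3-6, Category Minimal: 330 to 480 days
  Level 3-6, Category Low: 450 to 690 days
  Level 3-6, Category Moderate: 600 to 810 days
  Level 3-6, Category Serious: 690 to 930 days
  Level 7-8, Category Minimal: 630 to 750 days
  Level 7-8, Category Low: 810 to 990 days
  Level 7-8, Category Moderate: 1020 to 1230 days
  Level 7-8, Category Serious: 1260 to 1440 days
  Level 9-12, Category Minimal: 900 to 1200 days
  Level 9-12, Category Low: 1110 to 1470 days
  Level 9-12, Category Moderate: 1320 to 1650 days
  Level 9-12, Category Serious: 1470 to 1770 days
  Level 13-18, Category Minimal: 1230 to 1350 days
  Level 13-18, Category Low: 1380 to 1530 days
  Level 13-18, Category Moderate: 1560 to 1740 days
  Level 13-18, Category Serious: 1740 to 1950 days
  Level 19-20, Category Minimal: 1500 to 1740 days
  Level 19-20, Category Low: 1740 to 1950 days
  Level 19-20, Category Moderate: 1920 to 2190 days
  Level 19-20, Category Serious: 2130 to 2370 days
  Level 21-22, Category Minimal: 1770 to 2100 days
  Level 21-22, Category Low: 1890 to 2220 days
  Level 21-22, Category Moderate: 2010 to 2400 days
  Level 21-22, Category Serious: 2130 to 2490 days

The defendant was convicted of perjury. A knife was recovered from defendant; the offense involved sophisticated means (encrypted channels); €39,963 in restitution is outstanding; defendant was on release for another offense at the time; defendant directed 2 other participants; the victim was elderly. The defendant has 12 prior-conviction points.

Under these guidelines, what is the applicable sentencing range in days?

1740-1950 days

Base offense level for perjury: 2.
§1 applies: 2 + 3 = 5.
§2 applies (level before this adjustment is 5 < 7, so +1): 5 + 1 = 6.
§3 applies: 6 + 2 = 8.
§4 applies: 8 + 3 = 11.
§5 applies (level before this adjustment is 11 < 12, so +1): 11 + 1 = 12.
§6 applies: 12 + 1 = 13.
Final offense level: 13.
Criminal history: 12 prior points → Category Serious (11+).
Level 13 falls in the 13-18 band.
Grid: Level 13-18 × Category Serious = 1740-1950 days.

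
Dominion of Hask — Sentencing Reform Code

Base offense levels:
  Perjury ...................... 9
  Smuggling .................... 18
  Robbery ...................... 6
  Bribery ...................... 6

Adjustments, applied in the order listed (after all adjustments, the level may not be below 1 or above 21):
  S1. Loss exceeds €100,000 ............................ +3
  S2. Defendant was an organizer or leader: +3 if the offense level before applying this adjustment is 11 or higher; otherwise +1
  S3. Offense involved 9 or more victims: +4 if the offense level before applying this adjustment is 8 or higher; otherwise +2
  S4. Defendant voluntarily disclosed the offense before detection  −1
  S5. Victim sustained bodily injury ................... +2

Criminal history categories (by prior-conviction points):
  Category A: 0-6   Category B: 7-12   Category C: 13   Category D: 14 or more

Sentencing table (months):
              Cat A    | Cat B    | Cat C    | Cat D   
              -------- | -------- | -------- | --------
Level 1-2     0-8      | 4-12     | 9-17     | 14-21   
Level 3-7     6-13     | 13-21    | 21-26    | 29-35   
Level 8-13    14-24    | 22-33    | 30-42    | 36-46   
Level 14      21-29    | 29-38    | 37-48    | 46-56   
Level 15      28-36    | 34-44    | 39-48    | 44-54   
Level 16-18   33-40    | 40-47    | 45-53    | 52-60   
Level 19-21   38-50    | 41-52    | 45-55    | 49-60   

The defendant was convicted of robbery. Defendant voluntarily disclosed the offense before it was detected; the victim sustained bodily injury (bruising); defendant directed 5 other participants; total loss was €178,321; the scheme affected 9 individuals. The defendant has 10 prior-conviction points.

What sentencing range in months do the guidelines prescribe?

Base offense level for robbery: 6.
S1 applies: 6 + 3 = 9.
S2 applies (level before this adjustment is 9 < 11, so +1): 9 + 1 = 10.
S3 applies (level before this adjustment is 10 ≥ 8, so +4): 10 + 4 = 14.
S4 applies: 14 − 1 = 13.
S5 applies: 13 + 2 = 15.
Final offense level: 15.
Criminal history: 10 prior points → Category B (7-12).
Level 15 falls in the 15 band.
Grid: Level 15 × Category B = 34-44 months.

34-44 months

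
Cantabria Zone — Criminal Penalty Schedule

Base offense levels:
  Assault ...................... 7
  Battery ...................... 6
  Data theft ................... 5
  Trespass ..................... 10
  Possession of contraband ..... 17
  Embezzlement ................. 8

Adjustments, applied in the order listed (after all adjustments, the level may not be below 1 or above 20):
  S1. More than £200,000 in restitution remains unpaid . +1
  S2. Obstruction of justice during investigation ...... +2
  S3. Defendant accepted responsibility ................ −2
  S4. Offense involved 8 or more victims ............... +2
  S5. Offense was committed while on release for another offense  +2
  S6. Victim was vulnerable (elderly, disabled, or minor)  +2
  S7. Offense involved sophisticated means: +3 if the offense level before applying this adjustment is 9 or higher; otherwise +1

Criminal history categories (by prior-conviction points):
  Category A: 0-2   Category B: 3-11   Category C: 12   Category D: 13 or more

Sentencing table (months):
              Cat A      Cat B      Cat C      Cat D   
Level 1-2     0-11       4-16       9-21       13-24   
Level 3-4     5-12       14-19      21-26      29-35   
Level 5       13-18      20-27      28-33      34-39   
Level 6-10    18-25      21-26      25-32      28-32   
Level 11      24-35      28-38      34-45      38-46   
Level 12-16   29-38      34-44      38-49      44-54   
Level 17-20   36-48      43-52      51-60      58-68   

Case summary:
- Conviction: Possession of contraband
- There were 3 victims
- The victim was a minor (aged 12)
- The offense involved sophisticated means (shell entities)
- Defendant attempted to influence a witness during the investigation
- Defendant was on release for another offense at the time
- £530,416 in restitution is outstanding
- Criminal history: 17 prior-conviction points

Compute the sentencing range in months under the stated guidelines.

Base offense level for possession of contraband: 17.
S1 applies: 17 + 1 = 18.
S2 applies: 18 + 2 = 20.
S5 applies: 20 + 2 = 22.
S6 applies: 22 + 2 = 24.
S7 applies (level before this adjustment is 24 ≥ 9, so +3): 24 + 3 = 27.
Level 27 exceeds the maximum of 20; capped at 20.
Final offense level: 20.
Criminal history: 17 prior points → Category D (13+).
Level 20 falls in the 17-20 band.
Grid: Level 17-20 × Category D = 58-68 months.

58-68 months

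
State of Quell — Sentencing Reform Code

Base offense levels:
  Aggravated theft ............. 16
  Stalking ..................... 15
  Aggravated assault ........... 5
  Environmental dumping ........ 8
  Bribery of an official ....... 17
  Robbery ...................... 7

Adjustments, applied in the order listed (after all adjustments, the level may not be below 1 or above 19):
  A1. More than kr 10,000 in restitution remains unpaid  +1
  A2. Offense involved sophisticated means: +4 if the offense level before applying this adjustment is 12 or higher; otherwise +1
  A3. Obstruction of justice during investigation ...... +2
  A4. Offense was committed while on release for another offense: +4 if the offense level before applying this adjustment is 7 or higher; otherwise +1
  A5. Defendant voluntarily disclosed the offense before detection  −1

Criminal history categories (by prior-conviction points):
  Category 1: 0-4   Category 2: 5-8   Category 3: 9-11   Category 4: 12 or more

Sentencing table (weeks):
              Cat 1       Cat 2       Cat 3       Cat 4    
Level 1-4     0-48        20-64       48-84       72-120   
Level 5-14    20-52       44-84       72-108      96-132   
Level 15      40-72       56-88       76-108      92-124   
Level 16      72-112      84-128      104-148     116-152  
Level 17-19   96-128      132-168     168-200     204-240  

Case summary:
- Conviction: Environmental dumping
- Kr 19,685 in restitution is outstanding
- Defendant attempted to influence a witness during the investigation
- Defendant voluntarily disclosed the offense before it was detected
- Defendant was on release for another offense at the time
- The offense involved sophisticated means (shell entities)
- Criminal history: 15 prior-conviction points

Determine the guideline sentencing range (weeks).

Base offense level for environmental dumping: 8.
A1 applies: 8 + 1 = 9.
A2 applies (level before this adjustment is 9 < 12, so +1): 9 + 1 = 10.
A3 applies: 10 + 2 = 12.
A4 applies (level before this adjustment is 12 ≥ 7, so +4): 12 + 4 = 16.
A5 applies: 16 − 1 = 15.
Final offense level: 15.
Criminal history: 15 prior points → Category 4 (12+).
Level 15 falls in the 15 band.
Grid: Level 15 × Category 4 = 92-124 weeks.

92-124 weeks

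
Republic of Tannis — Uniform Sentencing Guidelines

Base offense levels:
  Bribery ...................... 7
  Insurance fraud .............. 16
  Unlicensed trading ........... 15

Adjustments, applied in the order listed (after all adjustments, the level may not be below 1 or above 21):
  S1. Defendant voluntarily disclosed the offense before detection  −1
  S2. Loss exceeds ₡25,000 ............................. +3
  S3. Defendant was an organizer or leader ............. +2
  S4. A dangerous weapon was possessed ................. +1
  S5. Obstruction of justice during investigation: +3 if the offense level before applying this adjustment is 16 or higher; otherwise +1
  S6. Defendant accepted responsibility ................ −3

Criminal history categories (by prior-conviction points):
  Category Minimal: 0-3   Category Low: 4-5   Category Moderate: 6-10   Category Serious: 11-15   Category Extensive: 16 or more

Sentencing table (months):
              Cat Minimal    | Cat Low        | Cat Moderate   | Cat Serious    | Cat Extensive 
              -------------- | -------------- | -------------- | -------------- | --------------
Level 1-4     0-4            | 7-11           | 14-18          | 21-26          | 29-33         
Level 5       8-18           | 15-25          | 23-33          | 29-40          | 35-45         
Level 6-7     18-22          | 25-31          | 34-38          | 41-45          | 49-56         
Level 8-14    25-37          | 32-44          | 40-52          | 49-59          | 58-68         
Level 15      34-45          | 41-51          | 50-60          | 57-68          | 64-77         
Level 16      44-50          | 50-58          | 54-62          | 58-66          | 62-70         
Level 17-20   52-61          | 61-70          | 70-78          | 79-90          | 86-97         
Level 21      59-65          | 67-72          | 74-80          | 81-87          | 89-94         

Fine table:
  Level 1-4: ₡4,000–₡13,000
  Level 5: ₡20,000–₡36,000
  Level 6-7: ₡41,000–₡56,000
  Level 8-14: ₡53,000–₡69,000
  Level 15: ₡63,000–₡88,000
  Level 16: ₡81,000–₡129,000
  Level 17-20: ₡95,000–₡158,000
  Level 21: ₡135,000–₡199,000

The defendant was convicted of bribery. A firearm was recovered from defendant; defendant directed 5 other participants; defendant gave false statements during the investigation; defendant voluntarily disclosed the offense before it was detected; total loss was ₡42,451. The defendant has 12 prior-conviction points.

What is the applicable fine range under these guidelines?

Base offense level for bribery: 7.
S1 applies: 7 − 1 = 6.
S2 applies: 6 + 3 = 9.
S3 applies: 9 + 2 = 11.
S4 applies: 11 + 1 = 12.
S5 applies (level before this adjustment is 12 < 16, so +1): 12 + 1 = 13.
S6 does not apply.
Final offense level: 13.
Level 13 falls in the 8-14 band.
Fine table: Level 8-14 → ₡53,000–₡69,000.

₡53,000–₡69,000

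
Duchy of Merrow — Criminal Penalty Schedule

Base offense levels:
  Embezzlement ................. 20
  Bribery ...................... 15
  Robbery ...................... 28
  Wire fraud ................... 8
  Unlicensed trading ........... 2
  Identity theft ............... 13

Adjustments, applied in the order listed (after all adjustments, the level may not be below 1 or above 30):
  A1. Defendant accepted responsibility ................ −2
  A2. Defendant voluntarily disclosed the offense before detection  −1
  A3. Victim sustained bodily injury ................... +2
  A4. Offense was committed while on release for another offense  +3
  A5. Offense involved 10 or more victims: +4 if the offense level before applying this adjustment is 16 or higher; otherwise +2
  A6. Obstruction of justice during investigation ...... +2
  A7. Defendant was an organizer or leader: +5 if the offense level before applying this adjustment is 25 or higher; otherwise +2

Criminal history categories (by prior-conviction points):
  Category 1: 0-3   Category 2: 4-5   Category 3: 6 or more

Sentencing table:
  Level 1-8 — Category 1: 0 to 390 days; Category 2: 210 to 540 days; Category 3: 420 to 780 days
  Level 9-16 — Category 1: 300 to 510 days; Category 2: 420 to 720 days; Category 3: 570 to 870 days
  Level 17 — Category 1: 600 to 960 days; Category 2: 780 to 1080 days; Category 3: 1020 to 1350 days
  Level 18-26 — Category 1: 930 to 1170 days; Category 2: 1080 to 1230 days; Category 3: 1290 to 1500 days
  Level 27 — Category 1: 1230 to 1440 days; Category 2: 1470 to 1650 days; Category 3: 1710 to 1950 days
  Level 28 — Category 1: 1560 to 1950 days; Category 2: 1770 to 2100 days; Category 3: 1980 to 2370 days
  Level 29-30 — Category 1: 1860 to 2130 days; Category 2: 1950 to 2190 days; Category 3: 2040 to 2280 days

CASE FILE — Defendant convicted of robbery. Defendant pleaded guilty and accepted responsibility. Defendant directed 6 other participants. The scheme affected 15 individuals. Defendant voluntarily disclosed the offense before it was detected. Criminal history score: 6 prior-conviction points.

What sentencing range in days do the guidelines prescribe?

2040-2280 days

Base offense level for robbery: 28.
A1 applies: 28 − 2 = 26.
A2 applies: 26 − 1 = 25.
A5 applies (level before this adjustment is 25 ≥ 16, so +4): 25 + 4 = 29.
A6 does not apply.
A7 applies (level before this adjustment is 29 ≥ 25, so +5): 29 + 5 = 34.
Level 34 exceeds the maximum of 30; capped at 30.
Final offense level: 30.
Criminal history: 6 prior points → Category 3 (6+).
Level 30 falls in the 29-30 band.
Grid: Level 29-30 × Category 3 = 2040-2280 days.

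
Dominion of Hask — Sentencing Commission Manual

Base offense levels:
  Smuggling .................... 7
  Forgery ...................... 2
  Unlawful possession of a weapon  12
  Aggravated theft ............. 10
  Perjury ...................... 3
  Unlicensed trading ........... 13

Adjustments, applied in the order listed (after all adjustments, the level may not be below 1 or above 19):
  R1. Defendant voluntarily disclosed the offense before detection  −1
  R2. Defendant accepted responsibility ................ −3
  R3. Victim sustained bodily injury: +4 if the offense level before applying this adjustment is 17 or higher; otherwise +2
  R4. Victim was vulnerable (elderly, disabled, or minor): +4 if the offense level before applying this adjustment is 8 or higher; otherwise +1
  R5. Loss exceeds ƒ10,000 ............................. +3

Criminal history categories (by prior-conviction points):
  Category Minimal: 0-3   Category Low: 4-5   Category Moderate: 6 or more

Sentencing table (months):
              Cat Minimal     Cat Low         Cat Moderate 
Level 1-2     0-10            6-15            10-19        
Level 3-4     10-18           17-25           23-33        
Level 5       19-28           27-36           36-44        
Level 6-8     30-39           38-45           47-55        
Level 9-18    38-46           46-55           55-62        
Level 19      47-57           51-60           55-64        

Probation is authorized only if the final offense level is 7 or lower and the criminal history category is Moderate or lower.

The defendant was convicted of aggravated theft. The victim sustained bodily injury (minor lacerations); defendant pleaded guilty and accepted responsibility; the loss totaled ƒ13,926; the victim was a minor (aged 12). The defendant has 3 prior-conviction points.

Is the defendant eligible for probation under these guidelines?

No

Base offense level for aggravated theft: 10.
R2 applies: 10 − 3 = 7.
R3 applies (level before this adjustment is 7 < 17, so +2): 7 + 2 = 9.
R4 applies (level before this adjustment is 9 ≥ 8, so +4): 9 + 4 = 13.
R5 applies: 13 + 3 = 16.
Final offense level: 16.
Criminal history: 3 prior points → Category Minimal (0-3).
Level 16 falls in the 9-18 band.
Grid: Level 9-18 × Category Minimal = 38-46 months.
Probation check: level 16 > 7 and category Minimal ≤ Moderate → not eligible.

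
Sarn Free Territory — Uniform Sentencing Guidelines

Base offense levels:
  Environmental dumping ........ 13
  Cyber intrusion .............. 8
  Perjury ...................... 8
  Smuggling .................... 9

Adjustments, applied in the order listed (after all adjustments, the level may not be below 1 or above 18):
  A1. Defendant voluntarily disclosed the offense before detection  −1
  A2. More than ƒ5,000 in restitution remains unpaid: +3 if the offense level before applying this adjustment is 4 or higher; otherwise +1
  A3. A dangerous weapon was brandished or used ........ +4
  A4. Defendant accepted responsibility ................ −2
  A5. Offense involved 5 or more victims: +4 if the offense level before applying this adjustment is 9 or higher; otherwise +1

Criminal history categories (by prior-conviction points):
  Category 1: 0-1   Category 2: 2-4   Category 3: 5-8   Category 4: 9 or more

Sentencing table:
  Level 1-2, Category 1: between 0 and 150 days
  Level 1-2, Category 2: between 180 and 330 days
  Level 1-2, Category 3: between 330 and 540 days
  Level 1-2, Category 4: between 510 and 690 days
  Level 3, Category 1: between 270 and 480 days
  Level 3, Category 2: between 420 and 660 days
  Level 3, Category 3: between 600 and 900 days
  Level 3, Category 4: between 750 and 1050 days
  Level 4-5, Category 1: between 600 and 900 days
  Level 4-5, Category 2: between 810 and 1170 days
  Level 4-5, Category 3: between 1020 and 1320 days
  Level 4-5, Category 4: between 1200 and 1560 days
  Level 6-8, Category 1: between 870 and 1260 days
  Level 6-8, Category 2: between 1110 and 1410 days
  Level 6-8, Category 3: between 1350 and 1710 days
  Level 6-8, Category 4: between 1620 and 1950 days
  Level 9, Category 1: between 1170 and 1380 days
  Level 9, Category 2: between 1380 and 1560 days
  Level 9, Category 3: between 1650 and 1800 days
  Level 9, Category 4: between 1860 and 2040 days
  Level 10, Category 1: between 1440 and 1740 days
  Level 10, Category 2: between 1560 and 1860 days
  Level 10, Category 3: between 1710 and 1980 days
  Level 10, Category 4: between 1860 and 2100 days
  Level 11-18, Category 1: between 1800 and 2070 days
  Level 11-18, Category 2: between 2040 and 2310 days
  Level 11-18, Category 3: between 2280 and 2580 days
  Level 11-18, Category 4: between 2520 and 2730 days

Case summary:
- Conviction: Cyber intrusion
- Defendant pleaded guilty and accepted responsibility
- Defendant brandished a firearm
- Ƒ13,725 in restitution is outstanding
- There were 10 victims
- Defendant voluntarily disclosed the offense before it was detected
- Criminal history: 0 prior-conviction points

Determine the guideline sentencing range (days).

Base offense level for cyber intrusion: 8.
A1 applies: 8 − 1 = 7.
A2 applies (level before this adjustment is 7 ≥ 4, so +3): 7 + 3 = 10.
A3 applies: 10 + 4 = 14.
A4 applies: 14 − 2 = 12.
A5 applies (level before this adjustment is 12 ≥ 9, so +4): 12 + 4 = 16.
Final offense level: 16.
Criminal history: 0 prior points → Category 1 (0-1).
Level 16 falls in the 11-18 band.
Grid: Level 11-18 × Category 1 = 1800-2070 days.

1800-2070 days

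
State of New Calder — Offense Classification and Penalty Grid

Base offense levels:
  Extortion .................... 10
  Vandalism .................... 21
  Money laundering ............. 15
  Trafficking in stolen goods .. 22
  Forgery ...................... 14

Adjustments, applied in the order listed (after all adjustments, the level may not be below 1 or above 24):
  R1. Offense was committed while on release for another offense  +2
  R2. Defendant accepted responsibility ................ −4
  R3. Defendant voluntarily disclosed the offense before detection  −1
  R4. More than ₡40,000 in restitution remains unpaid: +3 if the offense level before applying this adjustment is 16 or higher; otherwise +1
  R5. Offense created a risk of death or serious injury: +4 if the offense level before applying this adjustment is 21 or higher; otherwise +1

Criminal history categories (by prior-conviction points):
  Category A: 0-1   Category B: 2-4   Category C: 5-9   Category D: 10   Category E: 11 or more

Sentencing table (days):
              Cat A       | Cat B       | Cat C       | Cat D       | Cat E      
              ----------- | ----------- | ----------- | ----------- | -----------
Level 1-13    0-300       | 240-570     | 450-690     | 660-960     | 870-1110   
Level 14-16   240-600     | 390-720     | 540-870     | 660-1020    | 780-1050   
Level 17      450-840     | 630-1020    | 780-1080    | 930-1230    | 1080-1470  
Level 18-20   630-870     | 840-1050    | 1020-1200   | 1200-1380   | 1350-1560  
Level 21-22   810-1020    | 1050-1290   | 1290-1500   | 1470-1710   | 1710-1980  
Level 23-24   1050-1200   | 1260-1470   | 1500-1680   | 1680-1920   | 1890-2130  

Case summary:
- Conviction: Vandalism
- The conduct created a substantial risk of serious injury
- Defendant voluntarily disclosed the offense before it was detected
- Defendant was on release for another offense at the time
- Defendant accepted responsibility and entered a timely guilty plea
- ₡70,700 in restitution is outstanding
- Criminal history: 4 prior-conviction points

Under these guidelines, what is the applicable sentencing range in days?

1260-1470 days

Base offense level for vandalism: 21.
R1 applies: 21 + 2 = 23.
R2 applies: 23 − 4 = 19.
R3 applies: 19 − 1 = 18.
R4 applies (level before this adjustment is 18 ≥ 16, so +3): 18 + 3 = 21.
R5 applies (level before this adjustment is 21 ≥ 21, so +4): 21 + 4 = 25.
Level 25 exceeds the maximum of 24; capped at 24.
Final offense level: 24.
Criminal history: 4 prior points → Category B (2-4).
Level 24 falls in the 23-24 band.
Grid: Level 23-24 × Category B = 1260-1470 days.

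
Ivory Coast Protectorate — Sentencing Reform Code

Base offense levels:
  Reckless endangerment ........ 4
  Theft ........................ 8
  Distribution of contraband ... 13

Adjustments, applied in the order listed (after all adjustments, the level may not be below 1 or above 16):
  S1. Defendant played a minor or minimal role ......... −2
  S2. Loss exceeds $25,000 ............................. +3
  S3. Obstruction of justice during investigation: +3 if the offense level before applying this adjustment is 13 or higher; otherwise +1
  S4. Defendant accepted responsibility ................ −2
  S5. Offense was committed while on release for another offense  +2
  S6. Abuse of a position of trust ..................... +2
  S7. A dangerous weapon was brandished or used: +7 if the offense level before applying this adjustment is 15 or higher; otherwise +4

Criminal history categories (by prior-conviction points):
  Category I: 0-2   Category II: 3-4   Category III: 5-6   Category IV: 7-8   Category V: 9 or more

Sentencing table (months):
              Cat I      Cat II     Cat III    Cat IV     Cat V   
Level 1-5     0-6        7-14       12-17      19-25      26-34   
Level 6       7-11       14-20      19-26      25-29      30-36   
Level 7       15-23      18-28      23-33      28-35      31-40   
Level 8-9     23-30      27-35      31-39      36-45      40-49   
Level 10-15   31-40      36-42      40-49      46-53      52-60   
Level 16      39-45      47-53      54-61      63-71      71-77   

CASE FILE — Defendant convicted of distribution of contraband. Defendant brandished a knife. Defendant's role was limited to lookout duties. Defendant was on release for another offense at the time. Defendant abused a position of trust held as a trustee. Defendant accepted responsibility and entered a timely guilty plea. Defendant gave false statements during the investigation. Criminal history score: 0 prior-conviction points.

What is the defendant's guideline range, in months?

39-45 months

Base offense level for distribution of contraband: 13.
S1 applies: 13 − 2 = 11.
S3 applies (level before this adjustment is 11 < 13, so +1): 11 + 1 = 12.
S4 applies: 12 − 2 = 10.
S5 applies: 10 + 2 = 12.
S6 applies: 12 + 2 = 14.
S7 applies (level before this adjustment is 14 < 15, so +4): 14 + 4 = 18.
Level 18 exceeds the maximum of 16; capped at 16.
Final offense level: 16.
Criminal history: 0 prior points → Category I (0-2).
Level 16 falls in the 16 band.
Grid: Level 16 × Category I = 39-45 months.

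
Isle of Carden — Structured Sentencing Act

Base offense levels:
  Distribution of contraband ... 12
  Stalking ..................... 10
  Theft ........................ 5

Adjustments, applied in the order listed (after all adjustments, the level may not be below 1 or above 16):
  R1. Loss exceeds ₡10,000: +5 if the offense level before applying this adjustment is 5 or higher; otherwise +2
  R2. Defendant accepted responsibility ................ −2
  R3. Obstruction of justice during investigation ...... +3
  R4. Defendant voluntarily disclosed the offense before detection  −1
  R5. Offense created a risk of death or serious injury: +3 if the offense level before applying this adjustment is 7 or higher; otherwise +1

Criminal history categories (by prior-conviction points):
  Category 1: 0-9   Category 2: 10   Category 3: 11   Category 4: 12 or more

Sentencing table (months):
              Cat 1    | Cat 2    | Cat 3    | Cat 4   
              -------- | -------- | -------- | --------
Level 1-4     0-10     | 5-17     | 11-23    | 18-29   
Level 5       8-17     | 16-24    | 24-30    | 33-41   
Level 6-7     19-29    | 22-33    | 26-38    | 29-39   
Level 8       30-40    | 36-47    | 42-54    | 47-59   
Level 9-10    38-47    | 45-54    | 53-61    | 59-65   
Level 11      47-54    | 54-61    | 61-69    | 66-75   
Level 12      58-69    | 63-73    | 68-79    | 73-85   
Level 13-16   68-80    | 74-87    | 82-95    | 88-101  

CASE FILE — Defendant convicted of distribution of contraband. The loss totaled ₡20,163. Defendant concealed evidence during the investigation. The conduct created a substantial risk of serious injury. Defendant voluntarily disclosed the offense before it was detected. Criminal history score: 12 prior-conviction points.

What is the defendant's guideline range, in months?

Base offense level for distribution of contraband: 12.
R1 applies (level before this adjustment is 12 ≥ 5, so +5): 12 + 5 = 17.
R3 applies: 17 + 3 = 20.
R4 applies: 20 − 1 = 19.
R5 applies (level before this adjustment is 19 ≥ 7, so +3): 19 + 3 = 22.
Level 22 exceeds the maximum of 16; capped at 16.
Final offense level: 16.
Criminal history: 12 prior points → Category 4 (12+).
Level 16 falls in the 13-16 band.
Grid: Level 13-16 × Category 4 = 88-101 months.

88-101 months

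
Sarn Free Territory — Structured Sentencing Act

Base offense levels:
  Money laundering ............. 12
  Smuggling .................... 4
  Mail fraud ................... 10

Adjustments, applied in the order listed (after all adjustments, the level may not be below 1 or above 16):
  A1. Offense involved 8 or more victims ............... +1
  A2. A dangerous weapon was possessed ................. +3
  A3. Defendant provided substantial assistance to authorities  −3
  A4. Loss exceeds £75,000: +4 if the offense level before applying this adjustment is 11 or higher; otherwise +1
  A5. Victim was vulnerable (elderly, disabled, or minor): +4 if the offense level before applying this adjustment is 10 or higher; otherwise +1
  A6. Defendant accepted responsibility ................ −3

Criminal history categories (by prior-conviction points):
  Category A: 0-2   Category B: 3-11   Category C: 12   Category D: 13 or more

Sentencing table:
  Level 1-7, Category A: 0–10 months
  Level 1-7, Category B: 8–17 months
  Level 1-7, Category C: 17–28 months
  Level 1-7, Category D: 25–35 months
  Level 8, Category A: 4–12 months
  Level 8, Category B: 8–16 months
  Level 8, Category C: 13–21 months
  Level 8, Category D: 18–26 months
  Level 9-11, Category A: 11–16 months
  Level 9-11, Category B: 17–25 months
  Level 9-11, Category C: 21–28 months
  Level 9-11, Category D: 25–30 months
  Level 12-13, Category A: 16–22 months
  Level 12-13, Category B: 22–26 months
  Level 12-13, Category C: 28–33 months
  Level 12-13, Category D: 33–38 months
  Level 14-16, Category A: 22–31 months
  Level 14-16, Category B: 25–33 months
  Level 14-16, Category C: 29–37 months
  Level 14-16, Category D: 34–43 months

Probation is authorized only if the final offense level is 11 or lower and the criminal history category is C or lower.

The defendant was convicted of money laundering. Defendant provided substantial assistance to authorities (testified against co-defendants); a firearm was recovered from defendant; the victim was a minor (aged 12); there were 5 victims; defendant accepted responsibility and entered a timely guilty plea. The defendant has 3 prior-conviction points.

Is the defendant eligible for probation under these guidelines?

No

Base offense level for money laundering: 12.
A1 does not apply.
A2 applies: 12 + 3 = 15.
A3 applies: 15 − 3 = 12.
A4 does not apply.
A5 applies (level before this adjustment is 12 ≥ 10, so +4): 12 + 4 = 16.
A6 applies: 16 − 3 = 13.
Final offense level: 13.
Criminal history: 3 prior points → Category B (3-11).
Level 13 falls in the 12-13 band.
Grid: Level 12-13 × Category B = 22-26 months.
Probation check: level 13 > 11 and category B ≤ C → not eligible.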